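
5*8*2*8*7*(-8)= -35840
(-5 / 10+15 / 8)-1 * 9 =-61 / 8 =-7.62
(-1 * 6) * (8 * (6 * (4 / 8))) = -144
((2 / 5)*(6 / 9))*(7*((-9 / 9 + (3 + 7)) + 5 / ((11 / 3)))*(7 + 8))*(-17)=-54264 / 11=-4933.09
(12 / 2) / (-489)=-2 / 163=-0.01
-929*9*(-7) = 58527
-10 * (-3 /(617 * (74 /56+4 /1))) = 840 /91933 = 0.01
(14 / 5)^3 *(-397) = -1089368 / 125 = -8714.94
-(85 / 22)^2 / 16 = -7225 / 7744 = -0.93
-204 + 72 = -132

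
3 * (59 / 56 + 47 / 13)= 10197 / 728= 14.01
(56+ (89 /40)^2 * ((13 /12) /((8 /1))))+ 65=121.67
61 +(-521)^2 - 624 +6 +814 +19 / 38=543397 / 2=271698.50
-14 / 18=-7 / 9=-0.78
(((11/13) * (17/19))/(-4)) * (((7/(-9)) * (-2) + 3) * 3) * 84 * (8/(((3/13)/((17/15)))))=-7298984/855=-8536.82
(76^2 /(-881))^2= 33362176 /776161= 42.98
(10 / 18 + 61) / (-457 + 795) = 0.18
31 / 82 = 0.38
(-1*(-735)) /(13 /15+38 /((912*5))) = 840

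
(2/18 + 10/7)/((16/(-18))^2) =873/448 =1.95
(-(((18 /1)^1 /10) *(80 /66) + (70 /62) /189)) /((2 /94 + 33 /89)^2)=-352451920927 /24763147200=-14.23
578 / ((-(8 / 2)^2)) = -289 / 8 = -36.12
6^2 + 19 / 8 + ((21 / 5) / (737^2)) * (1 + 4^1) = 166753051 / 4345352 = 38.38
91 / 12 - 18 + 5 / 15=-121 / 12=-10.08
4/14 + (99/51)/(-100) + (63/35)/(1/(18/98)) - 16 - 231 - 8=-254.40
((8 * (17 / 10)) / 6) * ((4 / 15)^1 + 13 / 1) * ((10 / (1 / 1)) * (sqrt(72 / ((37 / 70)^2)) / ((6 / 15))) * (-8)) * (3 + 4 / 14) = -24898880 * sqrt(2) / 111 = -317228.23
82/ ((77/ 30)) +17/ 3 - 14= 5455/ 231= 23.61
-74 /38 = -37 /19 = -1.95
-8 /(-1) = 8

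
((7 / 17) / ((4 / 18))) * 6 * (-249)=-47061 / 17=-2768.29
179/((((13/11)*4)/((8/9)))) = 3938/117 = 33.66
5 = 5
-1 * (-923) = 923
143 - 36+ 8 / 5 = 543 / 5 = 108.60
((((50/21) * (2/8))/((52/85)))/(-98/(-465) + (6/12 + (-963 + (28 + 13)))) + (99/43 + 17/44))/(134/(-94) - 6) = -4658534582619/12870840575593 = -0.36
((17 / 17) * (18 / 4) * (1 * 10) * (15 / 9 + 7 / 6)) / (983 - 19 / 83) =1411 / 10876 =0.13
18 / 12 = 3 / 2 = 1.50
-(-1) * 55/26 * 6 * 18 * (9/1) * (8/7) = 213840/91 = 2349.89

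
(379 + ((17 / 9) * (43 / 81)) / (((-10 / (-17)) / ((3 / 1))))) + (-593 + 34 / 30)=-504839 / 2430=-207.75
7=7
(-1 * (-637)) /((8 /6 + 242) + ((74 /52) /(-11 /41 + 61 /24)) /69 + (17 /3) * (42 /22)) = 14060169123 /5609954225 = 2.51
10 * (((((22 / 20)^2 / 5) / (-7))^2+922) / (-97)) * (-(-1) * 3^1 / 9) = -11294514641 / 356475000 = -31.68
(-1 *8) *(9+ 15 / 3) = -112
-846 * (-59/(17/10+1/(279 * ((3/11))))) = 417780180/14339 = 29135.94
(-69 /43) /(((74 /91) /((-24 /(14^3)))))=2691 /155918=0.02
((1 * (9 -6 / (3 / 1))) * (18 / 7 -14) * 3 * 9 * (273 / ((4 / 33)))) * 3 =-14594580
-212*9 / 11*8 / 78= -2544 / 143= -17.79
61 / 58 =1.05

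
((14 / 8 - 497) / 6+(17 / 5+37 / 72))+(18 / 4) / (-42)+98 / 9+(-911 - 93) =-1071.85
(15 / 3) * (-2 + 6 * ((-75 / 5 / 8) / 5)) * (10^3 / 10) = -2125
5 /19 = 0.26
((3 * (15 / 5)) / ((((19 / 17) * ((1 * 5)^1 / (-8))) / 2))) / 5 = -2448 / 475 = -5.15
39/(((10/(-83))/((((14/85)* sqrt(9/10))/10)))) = -67977* sqrt(10)/42500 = -5.06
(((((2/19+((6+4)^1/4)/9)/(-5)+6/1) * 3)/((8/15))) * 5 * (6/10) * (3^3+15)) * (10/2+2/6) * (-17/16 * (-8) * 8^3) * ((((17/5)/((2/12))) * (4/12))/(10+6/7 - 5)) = 440637754368/3895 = 113129076.86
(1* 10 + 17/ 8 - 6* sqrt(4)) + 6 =49/ 8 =6.12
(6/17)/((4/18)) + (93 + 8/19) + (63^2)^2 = 5088237091/323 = 15753056.01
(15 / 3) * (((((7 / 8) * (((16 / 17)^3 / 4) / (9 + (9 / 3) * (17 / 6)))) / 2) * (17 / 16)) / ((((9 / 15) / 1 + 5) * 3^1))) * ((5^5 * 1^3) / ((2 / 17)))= 15625 / 357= 43.77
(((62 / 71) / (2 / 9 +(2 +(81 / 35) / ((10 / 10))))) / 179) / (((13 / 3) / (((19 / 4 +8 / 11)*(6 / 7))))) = 3025755 / 2597046023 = 0.00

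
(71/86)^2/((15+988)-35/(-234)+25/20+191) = 589797/1034417503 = 0.00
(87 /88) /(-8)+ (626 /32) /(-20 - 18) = -8539 /13376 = -0.64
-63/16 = -3.94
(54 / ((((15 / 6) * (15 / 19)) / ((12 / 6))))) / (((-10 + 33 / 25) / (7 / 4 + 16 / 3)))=-9690 / 217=-44.65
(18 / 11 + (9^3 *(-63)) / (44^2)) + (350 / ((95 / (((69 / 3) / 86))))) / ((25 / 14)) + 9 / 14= -1156558877 / 55359920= -20.89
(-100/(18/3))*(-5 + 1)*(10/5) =400/3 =133.33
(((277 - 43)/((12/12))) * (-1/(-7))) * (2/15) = 156/35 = 4.46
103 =103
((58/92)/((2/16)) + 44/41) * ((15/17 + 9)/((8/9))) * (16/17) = 17442432/272527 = 64.00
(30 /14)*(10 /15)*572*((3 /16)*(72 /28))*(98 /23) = 38610 /23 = 1678.70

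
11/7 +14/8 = 93/28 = 3.32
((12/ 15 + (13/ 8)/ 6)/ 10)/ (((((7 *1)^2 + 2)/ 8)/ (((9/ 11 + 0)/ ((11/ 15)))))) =771/ 41140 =0.02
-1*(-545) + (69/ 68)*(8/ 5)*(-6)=45497/ 85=535.26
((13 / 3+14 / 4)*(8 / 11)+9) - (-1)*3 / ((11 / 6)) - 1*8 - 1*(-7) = 46 / 3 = 15.33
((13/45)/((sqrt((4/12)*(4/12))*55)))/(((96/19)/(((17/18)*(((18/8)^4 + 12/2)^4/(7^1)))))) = 222821663850914999/529139970867200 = 421.10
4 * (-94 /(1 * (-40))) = 47 /5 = 9.40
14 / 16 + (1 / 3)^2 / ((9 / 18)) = 79 / 72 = 1.10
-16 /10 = -8 /5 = -1.60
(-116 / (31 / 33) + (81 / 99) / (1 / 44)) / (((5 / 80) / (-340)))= 14753280 / 31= 475912.26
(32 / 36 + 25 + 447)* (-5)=-2364.44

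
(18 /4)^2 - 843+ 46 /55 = -180821 /220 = -821.91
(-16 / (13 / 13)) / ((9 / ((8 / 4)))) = -32 / 9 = -3.56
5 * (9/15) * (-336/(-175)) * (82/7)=11808/175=67.47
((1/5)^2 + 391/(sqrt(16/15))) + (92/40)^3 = 12207/1000 + 391 * sqrt(15)/4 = 390.79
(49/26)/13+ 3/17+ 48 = 277655/5746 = 48.32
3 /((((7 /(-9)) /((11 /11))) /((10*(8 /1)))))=-2160 /7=-308.57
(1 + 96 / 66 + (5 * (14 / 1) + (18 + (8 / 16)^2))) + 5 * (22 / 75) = 60833 / 660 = 92.17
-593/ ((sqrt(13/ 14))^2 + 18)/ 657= -8302/ 174105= -0.05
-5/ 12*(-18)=15/ 2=7.50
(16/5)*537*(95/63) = 54416/21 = 2591.24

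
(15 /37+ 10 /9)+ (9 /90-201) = -663947 /3330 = -199.38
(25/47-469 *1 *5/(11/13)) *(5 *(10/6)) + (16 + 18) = -35760266/1551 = -23056.26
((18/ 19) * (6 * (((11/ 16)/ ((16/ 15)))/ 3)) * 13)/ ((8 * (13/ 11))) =16335/ 9728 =1.68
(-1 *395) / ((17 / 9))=-3555 / 17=-209.12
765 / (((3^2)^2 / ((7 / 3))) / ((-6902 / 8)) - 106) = -18480105 / 2561614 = -7.21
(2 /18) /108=1 /972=0.00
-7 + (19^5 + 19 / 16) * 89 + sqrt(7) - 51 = sqrt(7) + 3525965739 / 16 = 220372861.33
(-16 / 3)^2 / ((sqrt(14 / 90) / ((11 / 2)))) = 1408*sqrt(35) / 21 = 396.66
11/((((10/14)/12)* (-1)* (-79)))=2.34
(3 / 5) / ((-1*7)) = -3 / 35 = -0.09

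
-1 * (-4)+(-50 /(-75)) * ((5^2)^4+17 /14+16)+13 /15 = 27345466 /105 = 260433.01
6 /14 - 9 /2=-57 /14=-4.07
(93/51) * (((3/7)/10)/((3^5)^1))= 31/96390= 0.00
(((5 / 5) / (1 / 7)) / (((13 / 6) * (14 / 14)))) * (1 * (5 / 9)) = 70 / 39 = 1.79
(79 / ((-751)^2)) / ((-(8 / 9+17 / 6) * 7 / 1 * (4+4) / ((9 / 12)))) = -2133 / 4232263504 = -0.00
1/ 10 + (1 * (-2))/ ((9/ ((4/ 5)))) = -7/ 90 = -0.08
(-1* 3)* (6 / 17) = -18 / 17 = -1.06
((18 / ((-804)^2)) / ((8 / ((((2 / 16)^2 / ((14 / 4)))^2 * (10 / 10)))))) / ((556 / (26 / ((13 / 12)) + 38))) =31 / 4007471218688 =0.00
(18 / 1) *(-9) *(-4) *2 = 1296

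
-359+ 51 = -308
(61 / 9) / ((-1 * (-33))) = 61 / 297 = 0.21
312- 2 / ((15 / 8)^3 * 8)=1052872 / 3375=311.96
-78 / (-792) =13 / 132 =0.10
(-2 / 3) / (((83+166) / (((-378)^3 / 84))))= 1721.49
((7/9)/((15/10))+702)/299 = 18968/8073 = 2.35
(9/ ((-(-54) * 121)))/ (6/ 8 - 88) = -2/ 126687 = -0.00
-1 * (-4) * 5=20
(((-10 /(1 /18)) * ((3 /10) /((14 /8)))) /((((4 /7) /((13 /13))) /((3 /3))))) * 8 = -432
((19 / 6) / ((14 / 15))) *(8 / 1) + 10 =260 / 7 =37.14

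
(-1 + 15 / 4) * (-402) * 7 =-15477 / 2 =-7738.50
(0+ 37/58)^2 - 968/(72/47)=-19118747/30276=-631.48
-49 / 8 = -6.12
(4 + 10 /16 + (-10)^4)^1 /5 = 80037 /40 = 2000.92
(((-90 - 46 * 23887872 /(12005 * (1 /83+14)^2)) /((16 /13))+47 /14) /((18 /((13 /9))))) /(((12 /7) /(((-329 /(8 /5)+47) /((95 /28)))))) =35601379481177107 /36266162083200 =981.67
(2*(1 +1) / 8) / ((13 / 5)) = 5 / 26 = 0.19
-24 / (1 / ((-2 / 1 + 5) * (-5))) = 360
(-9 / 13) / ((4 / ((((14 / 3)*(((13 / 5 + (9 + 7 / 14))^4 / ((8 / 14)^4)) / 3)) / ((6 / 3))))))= -3602729712967 / 133120000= -27063.77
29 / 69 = 0.42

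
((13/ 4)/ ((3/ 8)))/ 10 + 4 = 73/ 15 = 4.87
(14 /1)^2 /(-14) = -14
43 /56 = 0.77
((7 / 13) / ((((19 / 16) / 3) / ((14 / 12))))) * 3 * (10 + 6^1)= 18816 / 247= 76.18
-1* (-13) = 13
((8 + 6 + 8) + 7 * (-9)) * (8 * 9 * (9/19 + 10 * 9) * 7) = -35521416/19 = -1869548.21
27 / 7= 3.86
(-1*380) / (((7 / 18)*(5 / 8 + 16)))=-2880 / 49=-58.78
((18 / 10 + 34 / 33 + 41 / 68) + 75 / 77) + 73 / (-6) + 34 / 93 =-18001993 / 2434740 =-7.39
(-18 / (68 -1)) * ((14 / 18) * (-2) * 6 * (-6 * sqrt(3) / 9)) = -112 * sqrt(3) / 67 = -2.90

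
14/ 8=1.75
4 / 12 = 1 / 3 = 0.33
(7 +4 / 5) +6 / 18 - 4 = 62 / 15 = 4.13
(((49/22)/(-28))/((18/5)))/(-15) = 7/4752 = 0.00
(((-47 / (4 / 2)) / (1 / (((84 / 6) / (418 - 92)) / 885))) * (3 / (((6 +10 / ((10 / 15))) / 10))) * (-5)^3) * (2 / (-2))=-5875 / 28851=-0.20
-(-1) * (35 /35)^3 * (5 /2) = 5 /2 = 2.50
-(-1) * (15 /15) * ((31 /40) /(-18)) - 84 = -60511 /720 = -84.04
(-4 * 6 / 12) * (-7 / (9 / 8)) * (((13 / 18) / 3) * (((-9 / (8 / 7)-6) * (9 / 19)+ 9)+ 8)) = 144235 / 4617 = 31.24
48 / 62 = 24 / 31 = 0.77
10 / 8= 5 / 4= 1.25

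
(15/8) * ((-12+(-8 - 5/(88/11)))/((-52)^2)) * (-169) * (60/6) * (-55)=-680625/512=-1329.35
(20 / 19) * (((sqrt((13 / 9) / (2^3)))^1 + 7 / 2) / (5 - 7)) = -35 / 19 - 5 * sqrt(26) / 114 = -2.07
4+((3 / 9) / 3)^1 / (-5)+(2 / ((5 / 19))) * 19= 6677 / 45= 148.38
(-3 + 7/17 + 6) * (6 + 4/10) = 1856/85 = 21.84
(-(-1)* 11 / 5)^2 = 121 / 25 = 4.84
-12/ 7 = -1.71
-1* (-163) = 163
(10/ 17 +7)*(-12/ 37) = -1548/ 629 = -2.46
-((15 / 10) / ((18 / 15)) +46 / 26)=-157 / 52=-3.02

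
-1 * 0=0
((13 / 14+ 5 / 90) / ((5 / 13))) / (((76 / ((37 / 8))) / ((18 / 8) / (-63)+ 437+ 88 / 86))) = 873680223 / 12810560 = 68.20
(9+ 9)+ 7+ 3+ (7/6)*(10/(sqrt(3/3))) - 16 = 71/3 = 23.67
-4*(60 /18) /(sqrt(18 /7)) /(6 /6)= -20*sqrt(14) /9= -8.31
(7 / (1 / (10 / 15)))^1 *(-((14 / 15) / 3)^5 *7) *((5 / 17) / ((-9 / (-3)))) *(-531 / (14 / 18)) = 444242624 / 69710625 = 6.37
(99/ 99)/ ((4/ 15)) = 15/ 4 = 3.75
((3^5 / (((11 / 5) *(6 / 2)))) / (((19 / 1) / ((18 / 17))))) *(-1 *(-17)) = 34.88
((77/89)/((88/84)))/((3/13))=637/178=3.58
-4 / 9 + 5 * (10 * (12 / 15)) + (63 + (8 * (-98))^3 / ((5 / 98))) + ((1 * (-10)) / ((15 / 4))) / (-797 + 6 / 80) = -13548593441459101 / 1434465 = -9445049855.84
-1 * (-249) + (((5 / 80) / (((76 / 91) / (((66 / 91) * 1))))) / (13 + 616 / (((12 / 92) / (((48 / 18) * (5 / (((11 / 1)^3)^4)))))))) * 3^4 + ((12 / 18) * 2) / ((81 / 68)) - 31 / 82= 50568160925603817485561 / 202208360870901954528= 250.08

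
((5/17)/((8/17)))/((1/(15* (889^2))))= 59274075/8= 7409259.38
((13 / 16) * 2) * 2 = 3.25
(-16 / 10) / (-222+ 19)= 8 / 1015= 0.01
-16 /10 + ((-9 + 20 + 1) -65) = -273 /5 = -54.60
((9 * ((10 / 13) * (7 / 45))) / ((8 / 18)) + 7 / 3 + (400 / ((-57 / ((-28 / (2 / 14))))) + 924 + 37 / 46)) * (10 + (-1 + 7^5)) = 660601492864 / 17043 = 38760869.15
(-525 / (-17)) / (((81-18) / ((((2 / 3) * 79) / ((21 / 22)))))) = 86900 / 3213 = 27.05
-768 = -768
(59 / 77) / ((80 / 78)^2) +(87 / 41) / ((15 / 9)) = 10110339 / 5051200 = 2.00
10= 10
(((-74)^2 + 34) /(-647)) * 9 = -49590 /647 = -76.65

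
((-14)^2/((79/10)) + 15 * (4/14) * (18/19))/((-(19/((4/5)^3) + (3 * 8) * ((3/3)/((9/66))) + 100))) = -669440/7260337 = -0.09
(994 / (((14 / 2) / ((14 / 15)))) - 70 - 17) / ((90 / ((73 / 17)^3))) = 265698611 / 6632550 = 40.06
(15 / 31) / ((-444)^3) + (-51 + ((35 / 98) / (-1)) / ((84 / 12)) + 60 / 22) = -23558016559207 / 487503922752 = -48.32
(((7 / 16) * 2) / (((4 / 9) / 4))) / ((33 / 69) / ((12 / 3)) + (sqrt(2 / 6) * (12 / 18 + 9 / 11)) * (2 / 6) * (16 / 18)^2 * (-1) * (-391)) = -3074841629937 / 25451329679651642 + 655389141998976 * sqrt(3) / 12725664839825821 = 0.09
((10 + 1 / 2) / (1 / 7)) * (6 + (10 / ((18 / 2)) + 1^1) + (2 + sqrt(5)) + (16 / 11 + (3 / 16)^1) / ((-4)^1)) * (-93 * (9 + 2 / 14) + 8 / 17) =-5438676481 / 8976 - 1061844 * sqrt(5) / 17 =-745581.12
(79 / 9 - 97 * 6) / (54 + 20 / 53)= -24857 / 2358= -10.54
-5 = -5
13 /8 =1.62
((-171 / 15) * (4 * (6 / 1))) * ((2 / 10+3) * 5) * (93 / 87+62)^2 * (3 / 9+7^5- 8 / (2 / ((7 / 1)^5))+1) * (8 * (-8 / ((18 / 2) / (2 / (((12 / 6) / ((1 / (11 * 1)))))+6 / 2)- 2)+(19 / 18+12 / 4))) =-418081897071934976 / 12615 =-33141648598647.24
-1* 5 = -5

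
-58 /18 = -29 /9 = -3.22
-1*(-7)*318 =2226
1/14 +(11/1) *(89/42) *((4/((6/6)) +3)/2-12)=-16637/84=-198.06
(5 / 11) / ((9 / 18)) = 10 / 11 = 0.91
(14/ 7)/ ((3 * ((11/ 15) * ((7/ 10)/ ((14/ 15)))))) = 40/ 33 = 1.21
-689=-689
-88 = -88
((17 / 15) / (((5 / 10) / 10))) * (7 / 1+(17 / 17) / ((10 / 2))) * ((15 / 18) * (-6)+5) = 0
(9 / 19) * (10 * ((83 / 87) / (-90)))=-83 / 1653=-0.05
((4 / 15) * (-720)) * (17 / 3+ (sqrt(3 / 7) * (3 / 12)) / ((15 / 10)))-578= -1666-32 * sqrt(21) / 7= -1686.95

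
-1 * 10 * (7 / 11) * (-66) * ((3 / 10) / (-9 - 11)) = -63 / 10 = -6.30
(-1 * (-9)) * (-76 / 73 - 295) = -194499 / 73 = -2664.37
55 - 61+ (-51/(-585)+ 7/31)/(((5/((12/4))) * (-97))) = -5865542/977275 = -6.00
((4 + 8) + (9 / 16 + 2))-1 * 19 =-71 / 16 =-4.44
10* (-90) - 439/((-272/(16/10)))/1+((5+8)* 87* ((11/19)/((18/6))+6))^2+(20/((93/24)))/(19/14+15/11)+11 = 39106497344208691/797134930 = 49058817.86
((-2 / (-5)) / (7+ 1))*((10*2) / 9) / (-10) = -1 / 90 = -0.01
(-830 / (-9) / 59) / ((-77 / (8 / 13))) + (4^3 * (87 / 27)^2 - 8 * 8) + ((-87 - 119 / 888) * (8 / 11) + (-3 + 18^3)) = 1126800546142 / 176999823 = 6366.11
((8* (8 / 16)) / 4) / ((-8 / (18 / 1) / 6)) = -27 / 2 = -13.50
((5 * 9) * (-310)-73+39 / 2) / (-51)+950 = 124907 / 102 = 1224.58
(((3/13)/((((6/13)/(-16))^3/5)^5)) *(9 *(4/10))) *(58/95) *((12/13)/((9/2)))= -1236150571827232067314606145536000/30292137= -40807638359328431246518070.00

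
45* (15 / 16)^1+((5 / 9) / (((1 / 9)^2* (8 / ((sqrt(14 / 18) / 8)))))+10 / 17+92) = 15* sqrt(7) / 64+36659 / 272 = 135.40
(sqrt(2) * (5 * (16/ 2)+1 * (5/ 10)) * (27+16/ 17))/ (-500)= -3.20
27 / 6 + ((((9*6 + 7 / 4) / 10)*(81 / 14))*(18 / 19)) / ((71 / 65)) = 2453319 / 75544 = 32.48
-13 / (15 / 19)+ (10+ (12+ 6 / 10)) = 92 / 15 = 6.13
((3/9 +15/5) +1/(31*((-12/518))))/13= 361/2418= 0.15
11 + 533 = 544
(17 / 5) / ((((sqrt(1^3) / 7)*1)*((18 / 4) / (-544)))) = -129472 / 45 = -2877.16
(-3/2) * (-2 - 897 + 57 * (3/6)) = 5223/4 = 1305.75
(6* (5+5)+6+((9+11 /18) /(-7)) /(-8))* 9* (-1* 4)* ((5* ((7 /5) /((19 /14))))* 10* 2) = -4669070 /19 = -245740.53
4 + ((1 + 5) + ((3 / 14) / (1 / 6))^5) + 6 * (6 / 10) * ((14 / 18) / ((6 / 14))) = 5053871 / 252105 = 20.05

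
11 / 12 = 0.92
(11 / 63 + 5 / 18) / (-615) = -19 / 25830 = -0.00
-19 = -19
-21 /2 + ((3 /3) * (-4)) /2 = -12.50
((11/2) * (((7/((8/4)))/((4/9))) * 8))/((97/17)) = 11781/194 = 60.73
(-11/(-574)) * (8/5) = 44/1435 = 0.03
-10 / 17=-0.59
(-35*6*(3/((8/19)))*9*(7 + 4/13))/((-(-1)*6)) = -1705725/104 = -16401.20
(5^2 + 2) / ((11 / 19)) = 513 / 11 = 46.64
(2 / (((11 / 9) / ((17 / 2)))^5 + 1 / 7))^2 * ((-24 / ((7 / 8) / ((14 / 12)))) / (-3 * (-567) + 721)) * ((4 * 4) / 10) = -25193140527194644824239616 / 6085609404754679602923985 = -4.14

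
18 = 18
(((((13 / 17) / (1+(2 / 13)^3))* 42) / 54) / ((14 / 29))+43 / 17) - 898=-603372601 / 674730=-894.24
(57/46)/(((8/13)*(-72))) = -247/8832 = -0.03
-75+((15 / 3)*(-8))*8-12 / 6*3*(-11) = -329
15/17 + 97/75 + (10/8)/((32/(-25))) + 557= 91098097/163200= 558.20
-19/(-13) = 19/13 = 1.46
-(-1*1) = 1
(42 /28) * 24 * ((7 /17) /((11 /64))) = 16128 /187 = 86.25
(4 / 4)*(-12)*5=-60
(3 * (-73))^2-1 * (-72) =48033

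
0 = 0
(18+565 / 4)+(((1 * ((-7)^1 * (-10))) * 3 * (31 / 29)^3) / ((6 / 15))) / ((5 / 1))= 28048013 / 97556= 287.51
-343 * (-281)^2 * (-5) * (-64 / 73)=-8666759360 / 73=-118722730.96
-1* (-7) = 7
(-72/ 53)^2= 5184/ 2809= 1.85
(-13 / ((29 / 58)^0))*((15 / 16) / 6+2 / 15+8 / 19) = -9.24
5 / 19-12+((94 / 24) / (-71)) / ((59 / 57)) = -3753555 / 318364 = -11.79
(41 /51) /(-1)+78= 3937 /51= 77.20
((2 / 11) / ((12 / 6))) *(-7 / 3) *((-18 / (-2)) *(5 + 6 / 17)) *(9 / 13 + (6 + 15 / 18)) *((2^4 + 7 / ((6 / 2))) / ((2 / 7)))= -1006705 / 204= -4934.83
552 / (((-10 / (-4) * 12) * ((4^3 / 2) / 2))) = 23 / 20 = 1.15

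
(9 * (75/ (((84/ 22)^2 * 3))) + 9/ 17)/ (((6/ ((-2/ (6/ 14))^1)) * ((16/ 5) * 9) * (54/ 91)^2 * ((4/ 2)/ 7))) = -2202290545/ 513962496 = -4.28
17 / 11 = 1.55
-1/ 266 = -0.00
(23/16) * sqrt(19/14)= 23 * sqrt(266)/224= 1.67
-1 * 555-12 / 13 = -7227 / 13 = -555.92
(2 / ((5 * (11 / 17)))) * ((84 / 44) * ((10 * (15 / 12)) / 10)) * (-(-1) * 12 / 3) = 714 / 121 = 5.90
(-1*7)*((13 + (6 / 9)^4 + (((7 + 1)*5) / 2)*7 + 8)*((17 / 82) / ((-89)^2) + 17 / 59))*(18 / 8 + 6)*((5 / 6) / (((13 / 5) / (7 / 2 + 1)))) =-3869.05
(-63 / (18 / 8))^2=784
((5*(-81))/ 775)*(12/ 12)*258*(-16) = 334368/ 155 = 2157.21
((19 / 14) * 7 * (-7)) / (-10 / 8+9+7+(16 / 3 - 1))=-798 / 229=-3.48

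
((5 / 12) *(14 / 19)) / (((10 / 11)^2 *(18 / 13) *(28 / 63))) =11011 / 18240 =0.60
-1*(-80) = 80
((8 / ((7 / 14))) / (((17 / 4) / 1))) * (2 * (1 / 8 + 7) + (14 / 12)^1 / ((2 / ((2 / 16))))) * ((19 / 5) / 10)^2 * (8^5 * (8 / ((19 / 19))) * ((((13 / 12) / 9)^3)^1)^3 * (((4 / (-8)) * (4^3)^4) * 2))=-353248200445357195264 / 1944527358671685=-181662.76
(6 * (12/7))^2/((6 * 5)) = 864/245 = 3.53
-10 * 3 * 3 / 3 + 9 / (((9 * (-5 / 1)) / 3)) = -153 / 5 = -30.60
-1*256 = -256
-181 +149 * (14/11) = 95/11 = 8.64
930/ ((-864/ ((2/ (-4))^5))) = 0.03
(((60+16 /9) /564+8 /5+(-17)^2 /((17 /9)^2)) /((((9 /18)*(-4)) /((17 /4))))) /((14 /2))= -1115183 /44415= -25.11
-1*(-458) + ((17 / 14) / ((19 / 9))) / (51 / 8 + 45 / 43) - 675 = -24551939 / 113183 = -216.92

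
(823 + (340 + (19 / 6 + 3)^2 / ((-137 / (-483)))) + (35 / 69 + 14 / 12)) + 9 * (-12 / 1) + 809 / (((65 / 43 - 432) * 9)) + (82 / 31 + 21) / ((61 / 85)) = 4858138633826695 / 3970747888236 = 1223.48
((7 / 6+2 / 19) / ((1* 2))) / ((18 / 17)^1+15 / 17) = 2465 / 7524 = 0.33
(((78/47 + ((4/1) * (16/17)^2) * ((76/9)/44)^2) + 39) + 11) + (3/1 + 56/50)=186078516749/3328174575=55.91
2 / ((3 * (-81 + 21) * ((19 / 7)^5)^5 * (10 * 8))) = -0.00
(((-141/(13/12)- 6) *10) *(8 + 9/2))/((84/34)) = -626875/91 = -6888.74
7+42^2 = 1771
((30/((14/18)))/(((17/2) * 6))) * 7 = 90/17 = 5.29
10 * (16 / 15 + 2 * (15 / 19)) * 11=16588 / 57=291.02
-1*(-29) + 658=687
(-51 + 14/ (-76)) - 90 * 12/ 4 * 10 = -104545/ 38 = -2751.18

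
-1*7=-7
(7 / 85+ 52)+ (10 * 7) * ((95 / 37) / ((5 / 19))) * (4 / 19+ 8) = 5659.65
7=7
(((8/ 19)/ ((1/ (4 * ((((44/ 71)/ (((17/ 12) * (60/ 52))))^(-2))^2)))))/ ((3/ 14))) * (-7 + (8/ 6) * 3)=-9285539413504375/ 8135752109056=-1141.33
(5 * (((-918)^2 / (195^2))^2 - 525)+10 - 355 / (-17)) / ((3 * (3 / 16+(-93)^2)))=-14918407232 / 2799667034125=-0.01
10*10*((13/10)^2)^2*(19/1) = 542659/100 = 5426.59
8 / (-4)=-2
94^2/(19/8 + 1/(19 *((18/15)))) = 4029216/1103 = 3652.96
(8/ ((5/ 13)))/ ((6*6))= 26/ 45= 0.58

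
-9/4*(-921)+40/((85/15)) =141393/68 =2079.31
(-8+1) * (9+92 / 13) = -1463 / 13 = -112.54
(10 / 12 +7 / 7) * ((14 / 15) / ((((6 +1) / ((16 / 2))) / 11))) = 968 / 45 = 21.51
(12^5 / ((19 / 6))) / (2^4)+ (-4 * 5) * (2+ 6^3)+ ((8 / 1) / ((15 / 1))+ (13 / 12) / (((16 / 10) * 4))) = 20131871 / 36480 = 551.86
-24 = -24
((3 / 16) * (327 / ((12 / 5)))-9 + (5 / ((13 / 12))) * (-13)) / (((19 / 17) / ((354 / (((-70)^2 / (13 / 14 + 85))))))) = -10066738887 / 41708800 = -241.36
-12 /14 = -6 /7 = -0.86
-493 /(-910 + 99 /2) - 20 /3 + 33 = 138917 /5163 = 26.91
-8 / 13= -0.62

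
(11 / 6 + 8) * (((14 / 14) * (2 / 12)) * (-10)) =-295 / 18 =-16.39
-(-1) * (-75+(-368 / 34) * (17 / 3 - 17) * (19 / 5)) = 5867 / 15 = 391.13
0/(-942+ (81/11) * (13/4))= 0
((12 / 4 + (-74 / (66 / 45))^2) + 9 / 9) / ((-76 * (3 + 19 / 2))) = -308509 / 114950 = -2.68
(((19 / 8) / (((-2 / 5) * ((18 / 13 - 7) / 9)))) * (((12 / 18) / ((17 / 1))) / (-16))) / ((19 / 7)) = -1365 / 158848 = -0.01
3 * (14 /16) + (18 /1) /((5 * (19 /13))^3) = 2.67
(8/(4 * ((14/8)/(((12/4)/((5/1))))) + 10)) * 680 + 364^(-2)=33266689/132496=251.08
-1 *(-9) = 9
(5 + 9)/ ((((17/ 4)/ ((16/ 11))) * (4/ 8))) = 1792/ 187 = 9.58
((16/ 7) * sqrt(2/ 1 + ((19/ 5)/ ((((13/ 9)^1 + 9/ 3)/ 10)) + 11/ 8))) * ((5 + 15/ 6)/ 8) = 9 * sqrt(530)/ 28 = 7.40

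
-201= -201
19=19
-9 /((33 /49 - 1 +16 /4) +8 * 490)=-441 /192260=-0.00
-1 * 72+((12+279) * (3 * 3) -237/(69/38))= 55579/23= 2416.48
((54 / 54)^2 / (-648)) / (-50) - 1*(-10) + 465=15390001 / 32400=475.00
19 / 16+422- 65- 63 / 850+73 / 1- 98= 2265171 / 6800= 333.11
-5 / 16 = -0.31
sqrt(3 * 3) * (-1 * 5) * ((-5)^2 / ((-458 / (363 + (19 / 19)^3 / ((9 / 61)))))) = 208000 / 687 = 302.77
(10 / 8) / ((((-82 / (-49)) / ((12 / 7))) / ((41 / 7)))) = 15 / 2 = 7.50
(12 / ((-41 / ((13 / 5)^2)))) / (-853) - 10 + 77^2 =5175131703 / 874325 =5919.00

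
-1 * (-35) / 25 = 7 / 5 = 1.40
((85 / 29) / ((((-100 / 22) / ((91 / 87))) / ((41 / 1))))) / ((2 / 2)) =-697697 / 25230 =-27.65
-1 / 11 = -0.09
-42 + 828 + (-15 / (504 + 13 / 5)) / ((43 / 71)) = 85605009 / 108919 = 785.95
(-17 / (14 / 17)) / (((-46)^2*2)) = -289 / 59248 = -0.00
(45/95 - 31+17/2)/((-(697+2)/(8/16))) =279/17708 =0.02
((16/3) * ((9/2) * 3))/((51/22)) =528/17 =31.06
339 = 339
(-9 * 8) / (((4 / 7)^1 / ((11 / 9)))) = -154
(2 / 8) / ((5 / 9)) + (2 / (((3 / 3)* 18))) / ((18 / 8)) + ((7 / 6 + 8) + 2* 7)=38339 / 1620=23.67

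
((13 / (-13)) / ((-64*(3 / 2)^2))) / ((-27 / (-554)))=277 / 1944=0.14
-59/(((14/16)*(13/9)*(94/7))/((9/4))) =-4779/611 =-7.82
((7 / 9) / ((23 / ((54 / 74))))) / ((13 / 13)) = 21 / 851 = 0.02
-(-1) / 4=0.25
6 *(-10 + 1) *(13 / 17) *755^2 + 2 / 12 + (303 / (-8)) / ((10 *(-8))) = -768302475107 / 32640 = -23538678.77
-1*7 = -7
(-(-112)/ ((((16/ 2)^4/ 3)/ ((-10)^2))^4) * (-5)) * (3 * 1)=-3322265625/ 68719476736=-0.05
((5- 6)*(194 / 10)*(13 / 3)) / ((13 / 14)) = -1358 / 15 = -90.53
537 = 537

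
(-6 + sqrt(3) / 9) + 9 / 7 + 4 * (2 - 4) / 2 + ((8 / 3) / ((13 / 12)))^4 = 28.19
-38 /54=-19 /27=-0.70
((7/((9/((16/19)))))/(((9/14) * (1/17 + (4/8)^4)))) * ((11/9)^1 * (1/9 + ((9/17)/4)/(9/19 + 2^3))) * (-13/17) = -145448576/146225007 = -0.99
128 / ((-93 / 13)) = -1664 / 93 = -17.89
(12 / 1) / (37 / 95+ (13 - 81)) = -380 / 2141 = -0.18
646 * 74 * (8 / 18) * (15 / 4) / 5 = 47804 / 3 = 15934.67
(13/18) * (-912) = -1976/3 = -658.67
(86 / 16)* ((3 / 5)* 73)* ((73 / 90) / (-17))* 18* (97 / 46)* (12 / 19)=-200045331 / 742900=-269.28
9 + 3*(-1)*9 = -18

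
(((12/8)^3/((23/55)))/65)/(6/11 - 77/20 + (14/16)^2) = -4840/98969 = -0.05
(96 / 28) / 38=12 / 133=0.09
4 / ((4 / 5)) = 5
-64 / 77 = -0.83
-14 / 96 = -7 / 48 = -0.15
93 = 93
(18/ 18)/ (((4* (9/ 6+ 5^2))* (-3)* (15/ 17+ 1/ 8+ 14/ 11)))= -748/ 542349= -0.00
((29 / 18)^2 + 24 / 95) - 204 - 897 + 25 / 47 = -1587882623 / 1446660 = -1097.62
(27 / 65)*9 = 243 / 65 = 3.74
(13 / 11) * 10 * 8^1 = 1040 / 11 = 94.55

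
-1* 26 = -26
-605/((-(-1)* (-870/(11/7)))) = 1331/1218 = 1.09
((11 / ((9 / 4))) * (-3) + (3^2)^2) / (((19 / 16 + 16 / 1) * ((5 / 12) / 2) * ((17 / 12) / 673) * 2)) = 102855936 / 23375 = 4400.25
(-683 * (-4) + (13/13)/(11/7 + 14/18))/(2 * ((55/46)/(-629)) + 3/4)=3661.80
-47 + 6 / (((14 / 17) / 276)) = 13747 / 7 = 1963.86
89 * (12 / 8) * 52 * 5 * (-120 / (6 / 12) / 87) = -2776800 / 29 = -95751.72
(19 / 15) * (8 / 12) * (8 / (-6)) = -152 / 135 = -1.13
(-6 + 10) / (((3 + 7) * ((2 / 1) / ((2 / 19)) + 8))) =2 / 135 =0.01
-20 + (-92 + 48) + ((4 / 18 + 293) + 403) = 5690 / 9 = 632.22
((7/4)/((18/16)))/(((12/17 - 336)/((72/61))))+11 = 955699/86925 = 10.99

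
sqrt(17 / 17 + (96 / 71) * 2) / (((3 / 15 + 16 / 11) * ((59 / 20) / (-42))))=-6600 * sqrt(18673) / 54457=-16.56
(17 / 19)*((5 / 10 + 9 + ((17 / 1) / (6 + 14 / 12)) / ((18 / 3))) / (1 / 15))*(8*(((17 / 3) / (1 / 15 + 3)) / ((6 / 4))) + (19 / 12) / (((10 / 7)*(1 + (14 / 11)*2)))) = 1350.33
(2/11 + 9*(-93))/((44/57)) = -524685/484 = -1084.06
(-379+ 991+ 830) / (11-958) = -1442 / 947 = -1.52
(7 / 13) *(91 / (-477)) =-49 / 477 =-0.10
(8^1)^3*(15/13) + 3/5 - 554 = 2429/65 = 37.37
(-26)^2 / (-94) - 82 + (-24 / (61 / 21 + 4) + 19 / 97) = -61128731 / 661055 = -92.47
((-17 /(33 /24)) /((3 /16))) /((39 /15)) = -10880 /429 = -25.36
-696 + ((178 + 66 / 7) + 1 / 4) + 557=1363 / 28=48.68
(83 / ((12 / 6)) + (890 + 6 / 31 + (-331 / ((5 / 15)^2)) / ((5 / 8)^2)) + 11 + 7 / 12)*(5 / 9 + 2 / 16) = -3045426293 / 669600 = -4548.13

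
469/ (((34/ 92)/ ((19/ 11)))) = 409906/ 187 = 2192.01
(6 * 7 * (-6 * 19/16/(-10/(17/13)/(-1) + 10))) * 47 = -318801/400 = -797.00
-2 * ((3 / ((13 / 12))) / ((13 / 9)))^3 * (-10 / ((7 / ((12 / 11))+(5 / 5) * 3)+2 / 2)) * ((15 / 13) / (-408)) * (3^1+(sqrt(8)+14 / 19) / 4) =-12346437312 / 101338854955-102036672 * sqrt(2) / 5333623945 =-0.15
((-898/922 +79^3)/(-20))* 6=-68187159/461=-147911.41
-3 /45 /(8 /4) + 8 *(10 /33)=263 /110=2.39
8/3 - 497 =-1483/3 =-494.33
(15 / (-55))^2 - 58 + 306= 30017 / 121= 248.07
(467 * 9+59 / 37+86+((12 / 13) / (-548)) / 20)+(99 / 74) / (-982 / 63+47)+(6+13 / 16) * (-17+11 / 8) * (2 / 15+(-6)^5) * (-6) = -103533915953597037 / 20865626080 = -4961936.71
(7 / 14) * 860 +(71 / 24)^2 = 252721 / 576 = 438.75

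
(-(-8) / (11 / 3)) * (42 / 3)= 336 / 11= 30.55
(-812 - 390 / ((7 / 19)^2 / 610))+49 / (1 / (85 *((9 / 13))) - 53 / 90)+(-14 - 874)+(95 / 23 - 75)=-49434400784 / 28175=-1754548.39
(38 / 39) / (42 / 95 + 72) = 1805 / 134199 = 0.01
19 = 19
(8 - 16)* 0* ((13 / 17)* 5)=0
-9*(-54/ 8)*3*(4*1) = 729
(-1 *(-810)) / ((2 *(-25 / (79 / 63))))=-711 / 35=-20.31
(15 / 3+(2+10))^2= 289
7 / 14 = 1 / 2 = 0.50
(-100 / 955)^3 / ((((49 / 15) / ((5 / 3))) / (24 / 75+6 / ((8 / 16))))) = -352000 / 48775097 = -0.01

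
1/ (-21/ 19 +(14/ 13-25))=-247/ 6182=-0.04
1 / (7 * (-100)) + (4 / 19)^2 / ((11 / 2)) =0.01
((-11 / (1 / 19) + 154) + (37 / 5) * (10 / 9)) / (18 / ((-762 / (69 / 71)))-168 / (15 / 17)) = 18980785 / 77266971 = 0.25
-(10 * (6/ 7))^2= -3600/ 49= -73.47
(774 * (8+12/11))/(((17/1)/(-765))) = -3483000/11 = -316636.36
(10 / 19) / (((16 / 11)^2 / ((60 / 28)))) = 9075 / 17024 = 0.53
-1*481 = -481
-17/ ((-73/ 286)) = 66.60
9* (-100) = -900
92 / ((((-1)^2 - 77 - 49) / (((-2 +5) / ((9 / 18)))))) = -552 / 125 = -4.42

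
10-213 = -203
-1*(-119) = 119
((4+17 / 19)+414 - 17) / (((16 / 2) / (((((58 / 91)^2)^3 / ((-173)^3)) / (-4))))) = 9084141758312 / 55865059321329437543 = 0.00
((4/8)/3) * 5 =5/6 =0.83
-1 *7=-7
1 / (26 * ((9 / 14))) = 7 / 117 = 0.06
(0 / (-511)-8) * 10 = -80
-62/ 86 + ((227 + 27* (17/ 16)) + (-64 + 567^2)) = 321679.97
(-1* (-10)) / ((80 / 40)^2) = 5 / 2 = 2.50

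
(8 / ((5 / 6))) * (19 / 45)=304 / 75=4.05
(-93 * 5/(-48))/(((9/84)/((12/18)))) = 1085/18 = 60.28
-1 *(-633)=633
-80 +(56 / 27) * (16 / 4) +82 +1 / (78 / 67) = 7831 / 702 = 11.16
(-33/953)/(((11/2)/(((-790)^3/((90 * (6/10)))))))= 493039000/8577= 57483.85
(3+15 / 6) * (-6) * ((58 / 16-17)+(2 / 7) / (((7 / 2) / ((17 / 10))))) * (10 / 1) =856119 / 196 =4367.95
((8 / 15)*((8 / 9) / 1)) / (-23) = -64 / 3105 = -0.02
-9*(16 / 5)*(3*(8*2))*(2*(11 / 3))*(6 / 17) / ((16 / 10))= -38016 / 17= -2236.24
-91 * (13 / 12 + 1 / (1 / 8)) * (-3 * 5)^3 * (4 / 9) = 1239875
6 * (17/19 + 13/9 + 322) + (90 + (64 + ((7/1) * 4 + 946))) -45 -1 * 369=151622/57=2660.04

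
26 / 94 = 0.28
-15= -15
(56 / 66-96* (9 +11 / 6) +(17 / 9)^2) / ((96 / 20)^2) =-23067625 / 513216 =-44.95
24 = 24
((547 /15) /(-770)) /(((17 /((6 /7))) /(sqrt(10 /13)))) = -547 * sqrt(130) /2977975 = -0.00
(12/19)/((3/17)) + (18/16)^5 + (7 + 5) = 10821259/622592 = 17.38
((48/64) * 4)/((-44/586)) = -879/22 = -39.95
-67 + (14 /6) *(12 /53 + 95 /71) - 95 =-1787609 /11289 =-158.35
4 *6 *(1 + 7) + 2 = 194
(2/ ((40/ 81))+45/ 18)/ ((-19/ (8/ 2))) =-131/ 95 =-1.38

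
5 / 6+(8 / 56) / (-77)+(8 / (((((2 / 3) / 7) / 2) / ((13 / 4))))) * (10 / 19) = 17708731 / 61446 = 288.20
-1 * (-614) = 614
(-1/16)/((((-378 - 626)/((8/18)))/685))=685/36144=0.02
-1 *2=-2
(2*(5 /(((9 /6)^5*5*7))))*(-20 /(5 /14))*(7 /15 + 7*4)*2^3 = -1748992 /3645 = -479.83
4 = 4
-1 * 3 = -3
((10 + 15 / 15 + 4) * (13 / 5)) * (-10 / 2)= -195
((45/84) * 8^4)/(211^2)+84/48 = 2242969/1246588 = 1.80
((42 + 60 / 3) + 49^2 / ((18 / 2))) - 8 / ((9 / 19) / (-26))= 6911 / 9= 767.89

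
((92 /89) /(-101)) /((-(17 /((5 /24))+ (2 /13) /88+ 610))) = 263120 /17780071209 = 0.00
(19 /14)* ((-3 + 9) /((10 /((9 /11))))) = 513 /770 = 0.67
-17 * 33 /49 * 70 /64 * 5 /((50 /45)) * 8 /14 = -25245 /784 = -32.20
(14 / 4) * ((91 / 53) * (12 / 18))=637 / 159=4.01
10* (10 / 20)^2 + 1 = 7 / 2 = 3.50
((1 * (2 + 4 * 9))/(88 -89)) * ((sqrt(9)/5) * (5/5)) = -114/5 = -22.80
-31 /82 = -0.38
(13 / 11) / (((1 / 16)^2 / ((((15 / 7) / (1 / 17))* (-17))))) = -14426880 / 77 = -187362.08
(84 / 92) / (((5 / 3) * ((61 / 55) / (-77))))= -53361 / 1403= -38.03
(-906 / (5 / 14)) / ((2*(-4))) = 3171 / 10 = 317.10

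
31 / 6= 5.17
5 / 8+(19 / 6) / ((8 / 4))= 53 / 24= 2.21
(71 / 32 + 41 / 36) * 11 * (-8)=-295.47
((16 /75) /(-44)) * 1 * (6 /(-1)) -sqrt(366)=8 /275 -sqrt(366)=-19.10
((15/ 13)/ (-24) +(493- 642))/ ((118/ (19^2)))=-5595861/ 12272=-455.99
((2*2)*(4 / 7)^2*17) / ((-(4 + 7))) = -1088 / 539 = -2.02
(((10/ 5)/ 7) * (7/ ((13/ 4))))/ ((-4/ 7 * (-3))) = 14/ 39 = 0.36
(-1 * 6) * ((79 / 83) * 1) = -474 / 83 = -5.71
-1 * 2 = -2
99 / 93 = 33 / 31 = 1.06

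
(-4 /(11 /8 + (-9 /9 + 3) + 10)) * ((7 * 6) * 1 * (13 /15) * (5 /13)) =-448 /107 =-4.19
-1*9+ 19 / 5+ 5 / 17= -417 / 85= -4.91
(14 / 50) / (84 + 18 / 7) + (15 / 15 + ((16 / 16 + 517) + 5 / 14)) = 27539084 / 53025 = 519.36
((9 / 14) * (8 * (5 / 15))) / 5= 12 / 35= 0.34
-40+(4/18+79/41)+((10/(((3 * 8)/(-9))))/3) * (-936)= 417763/369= 1132.15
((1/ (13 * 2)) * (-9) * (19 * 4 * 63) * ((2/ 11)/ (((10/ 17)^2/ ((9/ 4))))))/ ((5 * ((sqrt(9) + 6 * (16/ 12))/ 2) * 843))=-9340191/ 110503250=-0.08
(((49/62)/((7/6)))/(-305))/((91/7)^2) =-21/1597895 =-0.00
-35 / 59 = -0.59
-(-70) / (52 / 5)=6.73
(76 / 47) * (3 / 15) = 76 / 235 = 0.32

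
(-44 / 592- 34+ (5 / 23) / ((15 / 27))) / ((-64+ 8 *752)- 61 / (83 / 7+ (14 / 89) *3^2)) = -948098733 / 167405605340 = -0.01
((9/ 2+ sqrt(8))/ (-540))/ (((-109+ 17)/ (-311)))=-311/ 11040 - 311 * sqrt(2)/ 24840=-0.05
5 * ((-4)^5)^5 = -5629499534213120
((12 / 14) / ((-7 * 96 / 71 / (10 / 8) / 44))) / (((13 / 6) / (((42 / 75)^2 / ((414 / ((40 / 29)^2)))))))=-0.00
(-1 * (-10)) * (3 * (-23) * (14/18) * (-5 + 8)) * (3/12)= -805/2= -402.50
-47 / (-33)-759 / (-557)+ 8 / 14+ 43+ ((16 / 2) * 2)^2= 38903539 / 128667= 302.36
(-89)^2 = 7921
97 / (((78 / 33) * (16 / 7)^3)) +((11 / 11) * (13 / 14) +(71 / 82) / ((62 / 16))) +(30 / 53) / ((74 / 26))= 4.79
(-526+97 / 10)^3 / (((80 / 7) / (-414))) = 199422777467403 / 40000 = 4985569436.69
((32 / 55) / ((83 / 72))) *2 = 4608 / 4565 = 1.01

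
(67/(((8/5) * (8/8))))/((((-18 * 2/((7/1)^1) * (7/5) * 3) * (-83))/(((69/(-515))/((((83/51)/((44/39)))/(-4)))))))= 1440835/166038678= 0.01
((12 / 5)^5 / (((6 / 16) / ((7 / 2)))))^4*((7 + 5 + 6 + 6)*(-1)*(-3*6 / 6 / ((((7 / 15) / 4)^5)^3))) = 13440983703421000919824010562551830020096 / 6179146071875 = 2175217019807798297877815000.00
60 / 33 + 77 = 867 / 11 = 78.82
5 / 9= 0.56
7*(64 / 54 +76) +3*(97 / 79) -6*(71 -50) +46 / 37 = 33085505 / 78921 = 419.22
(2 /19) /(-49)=-2 /931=-0.00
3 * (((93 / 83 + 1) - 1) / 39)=93 / 1079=0.09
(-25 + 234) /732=209 /732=0.29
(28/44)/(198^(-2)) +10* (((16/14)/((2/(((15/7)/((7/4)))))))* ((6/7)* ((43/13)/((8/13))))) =59977548/2401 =24980.24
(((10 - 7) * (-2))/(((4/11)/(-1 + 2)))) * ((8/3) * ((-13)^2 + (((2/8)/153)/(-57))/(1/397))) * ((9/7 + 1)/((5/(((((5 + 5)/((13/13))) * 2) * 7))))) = -4150079296/8721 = -475871.95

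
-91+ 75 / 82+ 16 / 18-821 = -671725 / 738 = -910.20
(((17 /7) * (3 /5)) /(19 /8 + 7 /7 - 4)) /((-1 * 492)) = 0.00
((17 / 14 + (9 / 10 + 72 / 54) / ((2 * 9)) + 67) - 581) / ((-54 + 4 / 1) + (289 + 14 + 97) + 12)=-1937861 / 1368360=-1.42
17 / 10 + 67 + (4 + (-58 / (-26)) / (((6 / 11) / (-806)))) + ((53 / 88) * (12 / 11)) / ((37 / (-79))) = -216577304 / 67155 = -3225.04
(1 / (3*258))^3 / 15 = 1 / 6955272360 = 0.00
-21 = -21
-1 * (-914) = 914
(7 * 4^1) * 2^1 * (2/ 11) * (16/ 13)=1792/ 143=12.53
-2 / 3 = -0.67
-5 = -5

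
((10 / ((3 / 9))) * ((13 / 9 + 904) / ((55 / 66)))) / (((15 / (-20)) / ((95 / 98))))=-6193240 / 147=-42130.88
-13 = -13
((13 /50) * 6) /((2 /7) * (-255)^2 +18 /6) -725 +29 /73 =-57335290157 /79126525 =-724.60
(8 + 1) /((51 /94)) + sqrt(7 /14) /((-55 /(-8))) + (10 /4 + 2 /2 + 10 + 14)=4* sqrt(2) /55 + 1499 /34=44.19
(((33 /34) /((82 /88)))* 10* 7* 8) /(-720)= -1694 /2091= -0.81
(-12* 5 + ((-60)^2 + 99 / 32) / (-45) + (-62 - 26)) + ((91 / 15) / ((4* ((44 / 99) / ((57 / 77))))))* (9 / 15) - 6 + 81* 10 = 5081533 / 8800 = 577.45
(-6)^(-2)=1/ 36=0.03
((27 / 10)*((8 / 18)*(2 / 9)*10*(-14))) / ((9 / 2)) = -224 / 27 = -8.30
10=10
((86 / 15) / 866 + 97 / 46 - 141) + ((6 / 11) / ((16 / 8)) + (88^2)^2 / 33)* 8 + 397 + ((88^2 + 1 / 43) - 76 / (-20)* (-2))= 14546066.05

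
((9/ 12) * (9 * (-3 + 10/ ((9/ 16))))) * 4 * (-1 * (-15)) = 5985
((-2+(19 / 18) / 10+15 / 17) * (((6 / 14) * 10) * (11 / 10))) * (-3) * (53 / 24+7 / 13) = 29195419 / 742560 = 39.32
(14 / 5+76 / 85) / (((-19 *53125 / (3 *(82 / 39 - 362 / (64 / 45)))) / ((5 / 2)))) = 49459867 / 7138300000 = 0.01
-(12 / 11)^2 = -144 / 121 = -1.19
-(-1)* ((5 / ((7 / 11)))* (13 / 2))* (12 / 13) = 330 / 7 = 47.14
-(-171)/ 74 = 171/ 74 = 2.31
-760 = -760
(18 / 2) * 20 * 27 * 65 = 315900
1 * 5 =5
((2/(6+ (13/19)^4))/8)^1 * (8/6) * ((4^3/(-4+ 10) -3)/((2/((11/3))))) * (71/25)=2340956123/1094157450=2.14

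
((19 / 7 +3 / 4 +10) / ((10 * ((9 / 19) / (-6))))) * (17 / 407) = -121771 / 170940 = -0.71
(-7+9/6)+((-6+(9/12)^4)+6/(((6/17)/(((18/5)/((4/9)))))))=161941/1280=126.52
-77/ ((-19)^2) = -77/ 361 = -0.21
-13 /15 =-0.87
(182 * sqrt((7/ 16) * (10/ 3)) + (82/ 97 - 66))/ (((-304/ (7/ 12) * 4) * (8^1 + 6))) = 395/ 176928 - 91 * sqrt(210)/ 175104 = -0.01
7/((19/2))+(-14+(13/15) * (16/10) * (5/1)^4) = 48644/57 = 853.40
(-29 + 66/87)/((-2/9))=7371/58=127.09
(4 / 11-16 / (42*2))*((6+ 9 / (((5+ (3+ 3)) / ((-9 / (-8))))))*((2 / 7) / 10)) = 29 / 847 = 0.03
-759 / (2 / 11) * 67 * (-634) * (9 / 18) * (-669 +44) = -110827756875 / 2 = -55413878437.50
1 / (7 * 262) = 1 / 1834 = 0.00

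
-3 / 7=-0.43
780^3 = 474552000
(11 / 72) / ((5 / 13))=143 / 360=0.40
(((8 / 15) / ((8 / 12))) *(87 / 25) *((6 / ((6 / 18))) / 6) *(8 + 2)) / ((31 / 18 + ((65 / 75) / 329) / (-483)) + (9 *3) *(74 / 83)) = 18359479152 / 5670183115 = 3.24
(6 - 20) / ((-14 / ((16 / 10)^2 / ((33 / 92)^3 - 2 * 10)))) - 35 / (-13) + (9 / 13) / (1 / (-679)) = -2360843182116 / 5049792475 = -467.51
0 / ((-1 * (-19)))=0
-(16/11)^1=-16/11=-1.45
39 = 39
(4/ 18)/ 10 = 1/ 45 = 0.02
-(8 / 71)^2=-64 / 5041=-0.01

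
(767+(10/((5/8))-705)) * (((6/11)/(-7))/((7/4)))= -1872/539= -3.47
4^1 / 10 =2 / 5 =0.40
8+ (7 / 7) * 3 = 11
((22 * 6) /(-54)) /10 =-11 /45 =-0.24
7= 7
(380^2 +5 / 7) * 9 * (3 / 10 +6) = 16375041 / 2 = 8187520.50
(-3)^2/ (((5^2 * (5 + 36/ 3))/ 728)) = 6552/ 425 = 15.42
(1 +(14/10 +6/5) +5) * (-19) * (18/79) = -14706/395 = -37.23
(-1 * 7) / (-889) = 1 / 127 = 0.01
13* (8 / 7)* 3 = 312 / 7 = 44.57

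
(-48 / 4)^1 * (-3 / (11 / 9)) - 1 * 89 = -655 / 11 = -59.55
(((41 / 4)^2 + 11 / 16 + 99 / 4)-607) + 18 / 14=-475.21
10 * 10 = 100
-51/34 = -3/2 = -1.50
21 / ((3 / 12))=84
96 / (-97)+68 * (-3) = -204.99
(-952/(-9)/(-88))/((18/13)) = -1547/1782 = -0.87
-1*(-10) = 10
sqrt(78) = 8.83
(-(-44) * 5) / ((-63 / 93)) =-6820 / 21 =-324.76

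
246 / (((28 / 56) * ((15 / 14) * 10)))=45.92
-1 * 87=-87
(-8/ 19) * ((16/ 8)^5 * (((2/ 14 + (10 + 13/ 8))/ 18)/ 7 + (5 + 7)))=-1365296/ 8379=-162.94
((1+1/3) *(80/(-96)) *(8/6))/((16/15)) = -25/18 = -1.39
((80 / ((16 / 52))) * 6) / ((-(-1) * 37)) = 1560 / 37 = 42.16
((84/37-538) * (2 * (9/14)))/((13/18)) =-3211164/3367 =-953.72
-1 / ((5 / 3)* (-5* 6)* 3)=1 / 150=0.01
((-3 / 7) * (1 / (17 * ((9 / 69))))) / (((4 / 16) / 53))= -4876 / 119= -40.97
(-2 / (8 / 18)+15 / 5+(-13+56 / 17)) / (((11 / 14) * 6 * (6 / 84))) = -6223 / 187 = -33.28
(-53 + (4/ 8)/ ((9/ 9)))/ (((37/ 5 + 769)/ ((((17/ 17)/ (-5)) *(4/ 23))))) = 35/ 14881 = 0.00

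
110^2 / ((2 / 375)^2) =425390625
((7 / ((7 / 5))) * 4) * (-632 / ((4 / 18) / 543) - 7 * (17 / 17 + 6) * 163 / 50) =-154445174 / 5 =-30889034.80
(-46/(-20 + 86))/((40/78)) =-299/220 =-1.36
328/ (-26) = -164/ 13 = -12.62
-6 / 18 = -1 / 3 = -0.33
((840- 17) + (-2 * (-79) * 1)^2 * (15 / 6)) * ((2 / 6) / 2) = 63233 / 6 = 10538.83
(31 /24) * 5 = 155 /24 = 6.46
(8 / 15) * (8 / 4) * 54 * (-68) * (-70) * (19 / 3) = 1736448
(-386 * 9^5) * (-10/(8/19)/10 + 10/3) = -87372837/4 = -21843209.25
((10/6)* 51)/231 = 85/231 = 0.37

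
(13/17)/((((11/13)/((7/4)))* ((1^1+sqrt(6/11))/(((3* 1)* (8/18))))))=1183/255 - 1183* sqrt(66)/2805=1.21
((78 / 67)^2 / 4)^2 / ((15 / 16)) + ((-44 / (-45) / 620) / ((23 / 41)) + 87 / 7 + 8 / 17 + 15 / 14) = 14.10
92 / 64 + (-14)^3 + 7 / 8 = -43867 / 16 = -2741.69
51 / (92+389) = 51 / 481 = 0.11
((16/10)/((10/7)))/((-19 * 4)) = -0.01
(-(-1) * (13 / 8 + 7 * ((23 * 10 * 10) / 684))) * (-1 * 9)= -34423 / 152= -226.47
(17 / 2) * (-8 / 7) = -68 / 7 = -9.71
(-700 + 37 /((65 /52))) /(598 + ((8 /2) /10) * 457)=-419 /488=-0.86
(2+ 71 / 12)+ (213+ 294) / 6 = 1109 / 12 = 92.42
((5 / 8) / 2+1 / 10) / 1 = 33 / 80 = 0.41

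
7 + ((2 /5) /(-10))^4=7.00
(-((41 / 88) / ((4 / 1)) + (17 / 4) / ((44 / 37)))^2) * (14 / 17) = -11811807 / 1053184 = -11.22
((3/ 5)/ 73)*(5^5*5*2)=18750/ 73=256.85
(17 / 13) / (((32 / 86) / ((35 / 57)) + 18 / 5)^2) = 1540217 / 20835828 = 0.07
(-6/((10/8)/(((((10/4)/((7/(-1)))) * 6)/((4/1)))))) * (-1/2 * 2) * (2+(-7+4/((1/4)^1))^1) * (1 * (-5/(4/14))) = 495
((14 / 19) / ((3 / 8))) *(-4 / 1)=-448 / 57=-7.86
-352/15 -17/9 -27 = -2356/45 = -52.36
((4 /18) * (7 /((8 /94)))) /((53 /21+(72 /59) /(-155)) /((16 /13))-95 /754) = 63519779960 /6666230019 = 9.53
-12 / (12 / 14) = -14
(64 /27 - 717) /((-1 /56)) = 1080520 /27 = 40019.26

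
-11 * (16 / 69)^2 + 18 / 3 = 25750 / 4761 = 5.41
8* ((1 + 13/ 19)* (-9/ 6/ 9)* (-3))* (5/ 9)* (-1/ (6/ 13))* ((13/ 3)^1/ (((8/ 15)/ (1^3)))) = -33800/ 513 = -65.89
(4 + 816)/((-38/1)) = -410/19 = -21.58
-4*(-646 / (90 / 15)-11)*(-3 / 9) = -1424 / 9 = -158.22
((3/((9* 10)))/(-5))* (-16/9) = 8/675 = 0.01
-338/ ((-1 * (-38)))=-169/ 19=-8.89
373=373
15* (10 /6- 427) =-6380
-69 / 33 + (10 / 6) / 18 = -1187 / 594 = -2.00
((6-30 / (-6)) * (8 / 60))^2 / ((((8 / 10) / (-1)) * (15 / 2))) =-242 / 675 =-0.36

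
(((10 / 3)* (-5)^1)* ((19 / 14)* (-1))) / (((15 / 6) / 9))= 570 / 7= 81.43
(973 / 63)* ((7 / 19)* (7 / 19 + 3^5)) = 4499152 / 3249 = 1384.78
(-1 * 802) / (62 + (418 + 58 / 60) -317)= -24060 / 4919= -4.89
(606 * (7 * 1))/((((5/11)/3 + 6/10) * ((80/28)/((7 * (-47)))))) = -161193879/248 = -649975.32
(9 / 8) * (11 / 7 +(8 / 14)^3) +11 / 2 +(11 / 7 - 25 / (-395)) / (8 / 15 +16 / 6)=1731741 / 216776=7.99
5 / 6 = 0.83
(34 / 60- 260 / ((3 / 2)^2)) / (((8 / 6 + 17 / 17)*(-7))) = 10349 / 1470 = 7.04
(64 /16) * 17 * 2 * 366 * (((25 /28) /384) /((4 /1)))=25925 /896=28.93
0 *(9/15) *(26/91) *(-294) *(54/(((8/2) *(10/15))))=0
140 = 140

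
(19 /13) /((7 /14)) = 38 /13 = 2.92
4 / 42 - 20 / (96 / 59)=-683 / 56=-12.20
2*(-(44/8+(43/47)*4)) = -861/47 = -18.32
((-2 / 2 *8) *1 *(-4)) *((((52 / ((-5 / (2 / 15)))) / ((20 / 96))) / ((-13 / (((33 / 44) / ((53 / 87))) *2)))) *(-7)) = -1870848 / 6625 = -282.39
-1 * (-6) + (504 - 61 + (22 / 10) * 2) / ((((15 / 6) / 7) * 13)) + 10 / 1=36518 / 325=112.36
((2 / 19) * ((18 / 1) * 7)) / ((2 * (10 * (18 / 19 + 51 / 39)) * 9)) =91 / 2785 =0.03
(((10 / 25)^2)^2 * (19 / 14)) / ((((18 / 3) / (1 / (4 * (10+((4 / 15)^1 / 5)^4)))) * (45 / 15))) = 5625 / 116570818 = 0.00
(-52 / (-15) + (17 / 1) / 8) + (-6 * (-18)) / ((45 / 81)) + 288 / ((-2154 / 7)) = 8575321 / 43080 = 199.06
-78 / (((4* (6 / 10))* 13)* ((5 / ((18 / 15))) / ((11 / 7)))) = -33 / 35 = -0.94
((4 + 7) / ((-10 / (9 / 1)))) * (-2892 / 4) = 71577 / 10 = 7157.70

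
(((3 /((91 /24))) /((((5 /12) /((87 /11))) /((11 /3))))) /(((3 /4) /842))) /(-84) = -2344128 /3185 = -735.99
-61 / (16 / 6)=-183 / 8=-22.88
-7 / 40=-0.18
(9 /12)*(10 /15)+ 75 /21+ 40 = 617 /14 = 44.07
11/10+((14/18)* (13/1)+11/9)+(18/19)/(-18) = 7057/570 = 12.38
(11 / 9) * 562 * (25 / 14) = 1226.59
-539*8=-4312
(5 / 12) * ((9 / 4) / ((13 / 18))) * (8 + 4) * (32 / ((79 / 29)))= 187920 / 1027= 182.98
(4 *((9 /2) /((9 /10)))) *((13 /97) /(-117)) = -20 /873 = -0.02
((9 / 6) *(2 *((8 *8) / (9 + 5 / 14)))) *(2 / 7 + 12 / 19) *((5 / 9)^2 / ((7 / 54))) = 44.81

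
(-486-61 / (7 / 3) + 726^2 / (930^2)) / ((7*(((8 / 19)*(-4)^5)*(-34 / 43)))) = -35142085873 / 163945062400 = -0.21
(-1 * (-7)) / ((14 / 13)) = 13 / 2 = 6.50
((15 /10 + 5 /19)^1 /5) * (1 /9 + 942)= 568093 /1710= 332.22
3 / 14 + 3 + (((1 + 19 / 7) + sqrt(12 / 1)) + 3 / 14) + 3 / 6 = 2 * sqrt(3) + 107 / 14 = 11.11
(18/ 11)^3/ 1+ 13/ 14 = 98951/ 18634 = 5.31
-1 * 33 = -33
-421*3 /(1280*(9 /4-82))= 1263 /102080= 0.01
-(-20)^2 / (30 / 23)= -920 / 3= -306.67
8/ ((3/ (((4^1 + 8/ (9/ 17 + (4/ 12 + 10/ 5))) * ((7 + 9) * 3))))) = 63488/ 73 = 869.70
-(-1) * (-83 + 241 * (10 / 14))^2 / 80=24336 / 245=99.33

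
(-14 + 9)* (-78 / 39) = 10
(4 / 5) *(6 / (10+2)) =2 / 5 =0.40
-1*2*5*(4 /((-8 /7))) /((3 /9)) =105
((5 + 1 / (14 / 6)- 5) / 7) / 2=3 / 98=0.03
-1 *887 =-887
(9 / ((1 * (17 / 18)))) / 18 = 9 / 17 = 0.53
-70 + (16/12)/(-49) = -10294/147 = -70.03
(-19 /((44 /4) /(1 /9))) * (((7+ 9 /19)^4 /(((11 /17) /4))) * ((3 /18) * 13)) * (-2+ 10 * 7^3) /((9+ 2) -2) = -3054667.99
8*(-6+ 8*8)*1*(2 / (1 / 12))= 11136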